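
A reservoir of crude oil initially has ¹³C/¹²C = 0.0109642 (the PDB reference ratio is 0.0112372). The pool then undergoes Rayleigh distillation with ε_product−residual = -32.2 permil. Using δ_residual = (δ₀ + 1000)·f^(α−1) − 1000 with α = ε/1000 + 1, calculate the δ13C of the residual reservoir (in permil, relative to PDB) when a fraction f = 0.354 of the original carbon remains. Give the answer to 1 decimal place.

δ₀ = (0.0109642/0.0112372 − 1)×1000 = (0.975706 − 1)×1000 = -24.294 permil
α − 1 = ε/1000 = -0.0322
f^(α−1) = 0.354^(-0.0322) = 1.034004
δ_res = (-24.294 + 1000) × 1.034004 − 1000 = 1008.883 − 1000 = 8.88 permil

8.9 permil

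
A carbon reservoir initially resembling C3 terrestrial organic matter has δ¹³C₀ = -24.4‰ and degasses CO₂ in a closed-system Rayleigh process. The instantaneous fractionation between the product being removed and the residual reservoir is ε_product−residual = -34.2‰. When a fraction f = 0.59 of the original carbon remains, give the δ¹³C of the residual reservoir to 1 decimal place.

-6.6‰

Rayleigh residual: δ_res = (δ₀ + 1000)·f^(α−1) − 1000
α = ε/1000 + 1 = 0.96580, so α − 1 = -0.03420
f^(α−1) = 0.59^(-0.03420) = 1.018209
δ_res = (-24.4 + 1000) × 1.018209 − 1000 = 993.365 − 1000 = -6.64‰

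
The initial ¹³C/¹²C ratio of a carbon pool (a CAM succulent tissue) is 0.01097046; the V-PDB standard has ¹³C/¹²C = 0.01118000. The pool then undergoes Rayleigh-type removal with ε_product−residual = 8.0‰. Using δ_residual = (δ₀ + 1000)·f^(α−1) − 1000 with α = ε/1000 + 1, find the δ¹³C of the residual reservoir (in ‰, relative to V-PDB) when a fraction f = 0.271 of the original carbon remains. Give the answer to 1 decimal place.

-28.9‰

δ₀ = (0.01097046/0.01118000 − 1)×1000 = (0.981258 − 1)×1000 = -18.742‰
α − 1 = ε/1000 = 0.0080
f^(α−1) = 0.271^(0.0080) = 0.989609
δ_res = (-18.742 + 1000) × 0.989609 − 1000 = 971.062 − 1000 = -28.94‰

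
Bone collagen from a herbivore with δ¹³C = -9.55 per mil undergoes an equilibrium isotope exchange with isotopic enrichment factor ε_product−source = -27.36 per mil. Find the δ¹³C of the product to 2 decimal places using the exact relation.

To first order, δ_product ≈ δ_source + ε = -36.91 per mil.
Exactly, δ_product = (δ_source + 1000)·(ε/1000 + 1) − 1000.
δ_product = (-9.55 + 1000) × (-27.36/1000 + 1) − 1000
δ_product = -36.649 per mil

-36.65 per mil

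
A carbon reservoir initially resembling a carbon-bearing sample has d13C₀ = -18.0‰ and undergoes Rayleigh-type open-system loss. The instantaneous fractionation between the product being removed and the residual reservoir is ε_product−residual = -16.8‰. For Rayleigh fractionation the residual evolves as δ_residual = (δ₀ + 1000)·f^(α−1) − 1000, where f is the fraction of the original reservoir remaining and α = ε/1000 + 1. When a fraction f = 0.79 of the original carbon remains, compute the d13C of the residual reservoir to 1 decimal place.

-14.1‰

Rayleigh residual: δ_res = (δ₀ + 1000)·f^(α−1) − 1000
α = ε/1000 + 1 = 0.98320, so α − 1 = -0.01680
f^(α−1) = 0.79^(-0.01680) = 1.003968
δ_res = (-18.0 + 1000) × 1.003968 − 1000 = 985.897 − 1000 = -14.10‰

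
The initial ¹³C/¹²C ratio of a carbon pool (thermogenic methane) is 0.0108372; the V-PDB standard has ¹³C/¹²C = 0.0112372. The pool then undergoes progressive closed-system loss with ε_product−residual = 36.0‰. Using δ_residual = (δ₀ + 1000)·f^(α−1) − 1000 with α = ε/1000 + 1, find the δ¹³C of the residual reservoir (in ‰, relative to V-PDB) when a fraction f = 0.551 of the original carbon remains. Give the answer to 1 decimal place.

δ₀ = (0.0108372/0.0112372 − 1)×1000 = (0.964404 − 1)×1000 = -35.596‰
α − 1 = ε/1000 = 0.0360
f^(α−1) = 0.551^(0.0360) = 0.978772
δ_res = (-35.596 + 1000) × 0.978772 − 1000 = 943.931 − 1000 = -56.07‰

-56.1‰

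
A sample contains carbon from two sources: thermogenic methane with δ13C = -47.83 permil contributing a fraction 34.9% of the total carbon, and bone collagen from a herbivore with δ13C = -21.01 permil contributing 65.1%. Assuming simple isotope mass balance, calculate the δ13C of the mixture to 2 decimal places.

-30.37 permil

δ_mix = f_A·δ_A + f_B·δ_B
δ_mix = 0.349 × (-47.83) + 0.651 × (-21.01)
δ_mix = -16.693 + -13.678 = -30.370 permil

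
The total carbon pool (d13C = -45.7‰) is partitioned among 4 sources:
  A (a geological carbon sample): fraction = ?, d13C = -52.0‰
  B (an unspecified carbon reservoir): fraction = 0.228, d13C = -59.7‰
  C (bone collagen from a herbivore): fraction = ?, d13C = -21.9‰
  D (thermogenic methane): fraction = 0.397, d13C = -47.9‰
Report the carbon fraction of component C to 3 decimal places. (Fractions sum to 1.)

0.214

Let f_C and f_A be the unknown fractions; fractions sum to 1 so f_C + f_A = 0.375.
Mass balance: Σ fᵢ·δᵢ = δ_bulk ⇒ f_C·(-21.9) + f_A·(-52.0) = -45.7 − (-32.628) = -13.072
Substitute f_A = 0.375 − f_C:
f_C·(-21.9 − -52.0) = -13.072 − 0.375×(-52.0) = 6.428
f_C = 6.428 / 30.1 = 0.2136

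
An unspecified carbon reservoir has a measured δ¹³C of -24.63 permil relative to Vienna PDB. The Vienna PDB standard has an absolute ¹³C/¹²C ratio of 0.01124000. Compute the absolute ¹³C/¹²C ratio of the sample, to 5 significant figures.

0.010963

R_sample = R_standard × (δ¹³C/1000 + 1)
R_sample = 0.01124000 × (-24.63/1000 + 1) = 0.01124000 × 0.975370
R_sample = 0.0109632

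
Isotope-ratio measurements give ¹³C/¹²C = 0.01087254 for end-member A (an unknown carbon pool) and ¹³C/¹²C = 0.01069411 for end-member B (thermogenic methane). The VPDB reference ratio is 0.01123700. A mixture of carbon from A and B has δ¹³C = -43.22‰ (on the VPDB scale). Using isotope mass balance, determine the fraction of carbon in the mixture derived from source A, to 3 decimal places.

δ_A = (0.01087254/0.01123700 − 1)×1000 = (0.967566 − 1)×1000 = -32.434‰
δ_B = (0.01069411/0.01123700 − 1)×1000 = (0.951687 − 1)×1000 = -48.313‰
f_A = (δ_mix − δ_B)/(δ_A − δ_B) = (-43.22 − (-48.313))/(-32.434 − (-48.313))
f_A = 5.093 / 15.879 = 0.3207

0.321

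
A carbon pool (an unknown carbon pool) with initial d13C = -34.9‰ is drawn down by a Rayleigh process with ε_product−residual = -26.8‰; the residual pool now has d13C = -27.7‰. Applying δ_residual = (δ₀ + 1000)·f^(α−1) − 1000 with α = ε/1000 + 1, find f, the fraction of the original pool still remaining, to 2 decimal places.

α − 1 = ε/1000 = -0.0268
(δ_res + 1000)/(δ₀ + 1000) = (-27.7 + 1000)/(-34.9 + 1000) = 972.3/965.1 = 1.007460
f = 1.007460^(1/-0.0268) = exp(ln(1.007460)/-0.0268) = exp(0.00743/-0.0268)
f = exp(-0.2773) = 0.7578

0.76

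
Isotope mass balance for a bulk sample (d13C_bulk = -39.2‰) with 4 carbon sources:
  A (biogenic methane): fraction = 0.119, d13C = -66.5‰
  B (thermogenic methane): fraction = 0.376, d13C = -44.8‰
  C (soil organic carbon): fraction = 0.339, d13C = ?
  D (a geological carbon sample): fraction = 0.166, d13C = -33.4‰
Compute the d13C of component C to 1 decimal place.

-26.2‰

Isotope mass balance: δ_bulk = Σ fᵢ·δᵢ.
-39.2 = 0.119×(-66.5) + 0.376×(-44.8) + 0.339×δ_C + 0.166×(-33.4)
0.339·δ_C = -39.2 − (-30.303) = -8.897
δ_C = -8.897 / 0.339 = -26.25‰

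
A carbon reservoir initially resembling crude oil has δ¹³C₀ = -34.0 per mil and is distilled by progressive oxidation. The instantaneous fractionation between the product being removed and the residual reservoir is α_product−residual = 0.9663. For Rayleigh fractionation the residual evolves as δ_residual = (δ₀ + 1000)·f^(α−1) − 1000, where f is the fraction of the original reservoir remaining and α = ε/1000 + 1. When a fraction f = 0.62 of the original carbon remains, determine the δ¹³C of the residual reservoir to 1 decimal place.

-18.3 per mil

Rayleigh residual: δ_res = (δ₀ + 1000)·f^(α−1) − 1000
α − 1 = -0.03370
f^(α−1) = 0.62^(-0.03370) = 1.016240
δ_res = (-34.0 + 1000) × 1.016240 − 1000 = 981.688 − 1000 = -18.31 per mil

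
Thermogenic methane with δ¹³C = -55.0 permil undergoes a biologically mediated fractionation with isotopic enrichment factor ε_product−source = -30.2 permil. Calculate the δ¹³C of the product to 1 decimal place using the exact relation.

-83.5 permil

Exactly, δ_product = (δ_source + 1000)·(ε/1000 + 1) − 1000.
δ_product = (-55.0 + 1000) × (-30.2/1000 + 1) − 1000
δ_product = -83.54 permil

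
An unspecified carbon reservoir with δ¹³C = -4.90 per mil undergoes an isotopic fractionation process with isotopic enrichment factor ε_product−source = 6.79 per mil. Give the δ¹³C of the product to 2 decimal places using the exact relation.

1.86 per mil

To first order, δ_product ≈ δ_source + ε = 1.89 per mil.
Exactly, δ_product = (δ_source + 1000)·(ε/1000 + 1) − 1000.
δ_product = (-4.90 + 1000) × (6.79/1000 + 1) − 1000
δ_product = 1.857 per mil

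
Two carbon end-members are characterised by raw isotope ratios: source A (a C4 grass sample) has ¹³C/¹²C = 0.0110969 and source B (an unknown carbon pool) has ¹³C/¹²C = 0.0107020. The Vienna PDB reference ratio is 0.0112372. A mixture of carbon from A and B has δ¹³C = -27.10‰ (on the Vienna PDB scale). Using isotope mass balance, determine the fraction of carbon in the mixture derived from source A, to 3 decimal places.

δ_A = (0.0110969/0.0112372 − 1)×1000 = (0.987515 − 1)×1000 = -12.485‰
δ_B = (0.0107020/0.0112372 − 1)×1000 = (0.952372 − 1)×1000 = -47.628‰
f_A = (δ_mix − δ_B)/(δ_A − δ_B) = (-27.10 − (-47.628))/(-12.485 − (-47.628))
f_A = 20.528 / 35.142 = 0.5841

0.584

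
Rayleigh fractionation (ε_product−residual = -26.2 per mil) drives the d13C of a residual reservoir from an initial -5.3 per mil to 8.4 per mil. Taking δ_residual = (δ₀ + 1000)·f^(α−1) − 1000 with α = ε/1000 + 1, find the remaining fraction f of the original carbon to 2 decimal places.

α − 1 = ε/1000 = -0.0262
(δ_res + 1000)/(δ₀ + 1000) = (8.4 + 1000)/(-5.3 + 1000) = 1008.4/994.7 = 1.013773
f = 1.013773^(1/-0.0262) = exp(ln(1.013773)/-0.0262) = exp(0.01368/-0.0262)
f = exp(-0.5221) = 0.5933

0.59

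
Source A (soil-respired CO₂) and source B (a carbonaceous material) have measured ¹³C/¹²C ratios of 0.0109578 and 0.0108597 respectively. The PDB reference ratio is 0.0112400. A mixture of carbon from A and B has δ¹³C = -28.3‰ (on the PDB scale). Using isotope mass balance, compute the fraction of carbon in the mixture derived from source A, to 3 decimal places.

δ_A = (0.0109578/0.0112400 − 1)×1000 = (0.974893 − 1)×1000 = -25.107‰
δ_B = (0.0108597/0.0112400 − 1)×1000 = (0.966165 − 1)×1000 = -33.835‰
f_A = (δ_mix − δ_B)/(δ_A − δ_B) = (-28.3 − (-33.835))/(-25.107 − (-33.835))
f_A = 5.535 / 8.728 = 0.6341

0.634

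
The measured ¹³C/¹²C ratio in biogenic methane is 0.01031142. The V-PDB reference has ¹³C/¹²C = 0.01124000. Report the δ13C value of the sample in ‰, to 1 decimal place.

δ13C = (R_sample / R_standard − 1) × 1000
R_sample / R_standard = 0.01031142 / 0.01124000 = 0.917386
δ13C = (0.917386 − 1) × 1000 = -82.61‰

-82.6‰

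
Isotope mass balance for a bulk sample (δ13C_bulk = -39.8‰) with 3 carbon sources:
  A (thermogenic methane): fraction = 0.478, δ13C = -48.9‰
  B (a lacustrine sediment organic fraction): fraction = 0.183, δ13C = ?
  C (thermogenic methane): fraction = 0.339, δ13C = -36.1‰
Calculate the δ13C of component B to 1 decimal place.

-22.9‰

Isotope mass balance: δ_bulk = Σ fᵢ·δᵢ.
-39.8 = 0.478×(-48.9) + 0.183×δ_B + 0.339×(-36.1)
0.183·δ_B = -39.8 − (-35.612) = -4.188
δ_B = -4.188 / 0.183 = -22.88‰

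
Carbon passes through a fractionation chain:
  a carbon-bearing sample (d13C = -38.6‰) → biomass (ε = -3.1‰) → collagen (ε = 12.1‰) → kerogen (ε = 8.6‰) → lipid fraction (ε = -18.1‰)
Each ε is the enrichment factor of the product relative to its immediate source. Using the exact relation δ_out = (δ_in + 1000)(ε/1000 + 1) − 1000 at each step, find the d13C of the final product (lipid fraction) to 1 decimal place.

step 1: δ = (-38.60 + 1000)·(-3.1/1000 + 1) − 1000 = -41.58‰
step 2: δ = (-41.58 + 1000)·(12.1/1000 + 1) − 1000 = -29.98‰
step 3: δ = (-29.98 + 1000)·(8.6/1000 + 1) − 1000 = -21.64‰
step 4: δ = (-21.64 + 1000)·(-18.1/1000 + 1) − 1000 = -39.35‰

-39.3‰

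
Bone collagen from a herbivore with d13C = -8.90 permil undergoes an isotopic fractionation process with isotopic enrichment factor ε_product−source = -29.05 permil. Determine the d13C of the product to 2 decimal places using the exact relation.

-37.69 permil

To first order, δ_product ≈ δ_source + ε = -37.95 permil.
Exactly, δ_product = (δ_source + 1000)·(ε/1000 + 1) − 1000.
δ_product = (-8.90 + 1000) × (-29.05/1000 + 1) − 1000
δ_product = -37.691 permil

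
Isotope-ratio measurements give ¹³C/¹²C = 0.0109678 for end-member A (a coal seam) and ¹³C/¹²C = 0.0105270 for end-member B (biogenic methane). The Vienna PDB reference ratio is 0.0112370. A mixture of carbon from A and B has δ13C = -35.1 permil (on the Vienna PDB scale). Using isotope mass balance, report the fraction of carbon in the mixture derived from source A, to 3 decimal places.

0.716

δ_A = (0.0109678/0.0112370 − 1)×1000 = (0.976043 − 1)×1000 = -23.957 permil
δ_B = (0.0105270/0.0112370 − 1)×1000 = (0.936816 − 1)×1000 = -63.184 permil
f_A = (δ_mix − δ_B)/(δ_A − δ_B) = (-35.1 − (-63.184))/(-23.957 − (-63.184))
f_A = 28.084 / 39.228 = 0.7159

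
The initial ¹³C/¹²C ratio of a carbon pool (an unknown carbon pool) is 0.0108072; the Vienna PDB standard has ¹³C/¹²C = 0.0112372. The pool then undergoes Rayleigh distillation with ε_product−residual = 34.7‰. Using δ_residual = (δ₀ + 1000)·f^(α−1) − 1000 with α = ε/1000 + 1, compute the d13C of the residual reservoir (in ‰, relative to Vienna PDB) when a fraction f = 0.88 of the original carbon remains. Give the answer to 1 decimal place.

δ₀ = (0.0108072/0.0112372 − 1)×1000 = (0.961734 − 1)×1000 = -38.266‰
α − 1 = ε/1000 = 0.0347
f^(α−1) = 0.88^(0.0347) = 0.995574
δ_res = (-38.266 + 1000) × 0.995574 − 1000 = 957.478 − 1000 = -42.52‰

-42.5‰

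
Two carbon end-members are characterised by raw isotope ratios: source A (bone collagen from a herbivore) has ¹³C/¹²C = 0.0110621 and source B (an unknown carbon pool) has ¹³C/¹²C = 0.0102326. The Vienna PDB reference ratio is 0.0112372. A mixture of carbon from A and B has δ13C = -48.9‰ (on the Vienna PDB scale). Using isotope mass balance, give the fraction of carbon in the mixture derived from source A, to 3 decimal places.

δ_A = (0.0110621/0.0112372 − 1)×1000 = (0.984418 − 1)×1000 = -15.582‰
δ_B = (0.0102326/0.0112372 − 1)×1000 = (0.910601 − 1)×1000 = -89.399‰
f_A = (δ_mix − δ_B)/(δ_A − δ_B) = (-48.9 − (-89.399))/(-15.582 − (-89.399))
f_A = 40.499 / 73.817 = 0.5486

0.549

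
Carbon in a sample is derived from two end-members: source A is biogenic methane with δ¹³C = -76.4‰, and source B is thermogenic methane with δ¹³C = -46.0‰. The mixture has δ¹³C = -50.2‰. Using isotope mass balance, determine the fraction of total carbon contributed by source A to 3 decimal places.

0.138

δ_mix = f_A·δ_A + (1 − f_A)·δ_B  ⇒  f_A = (δ_mix − δ_B)/(δ_A − δ_B)
f_A = (-50.2 − (-46.0)) / (-76.4 − (-46.0))
f_A = -4.2 / -30.4 = 0.1382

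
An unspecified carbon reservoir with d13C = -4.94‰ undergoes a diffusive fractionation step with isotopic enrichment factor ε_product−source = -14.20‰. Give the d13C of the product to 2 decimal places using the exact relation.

-19.07‰

To first order, δ_product ≈ δ_source + ε = -19.14‰.
Exactly, δ_product = (δ_source + 1000)·(ε/1000 + 1) − 1000.
δ_product = (-4.94 + 1000) × (-14.20/1000 + 1) − 1000
δ_product = -19.070‰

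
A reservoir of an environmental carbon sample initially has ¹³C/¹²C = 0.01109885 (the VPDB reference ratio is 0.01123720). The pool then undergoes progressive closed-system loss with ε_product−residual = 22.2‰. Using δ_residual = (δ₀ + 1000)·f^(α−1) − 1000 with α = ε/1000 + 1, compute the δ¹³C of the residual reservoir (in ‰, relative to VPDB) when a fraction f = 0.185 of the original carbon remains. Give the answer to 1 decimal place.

δ₀ = (0.01109885/0.01123720 − 1)×1000 = (0.987688 − 1)×1000 = -12.312‰
α − 1 = ε/1000 = 0.0222
f^(α−1) = 0.185^(0.0222) = 0.963233
δ_res = (-12.312 + 1000) × 0.963233 − 1000 = 951.374 − 1000 = -48.63‰

-48.6‰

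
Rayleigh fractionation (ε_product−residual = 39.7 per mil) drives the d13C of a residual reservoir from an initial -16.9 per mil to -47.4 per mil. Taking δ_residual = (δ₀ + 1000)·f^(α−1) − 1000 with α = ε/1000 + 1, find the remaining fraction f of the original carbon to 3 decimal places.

α − 1 = ε/1000 = 0.0397
(δ_res + 1000)/(δ₀ + 1000) = (-47.4 + 1000)/(-16.9 + 1000) = 952.6/983.1 = 0.968976
f = 0.968976^(1/0.0397) = exp(ln(0.968976)/0.0397) = exp(-0.03152/0.0397)
f = exp(-0.7938) = 0.4521

0.452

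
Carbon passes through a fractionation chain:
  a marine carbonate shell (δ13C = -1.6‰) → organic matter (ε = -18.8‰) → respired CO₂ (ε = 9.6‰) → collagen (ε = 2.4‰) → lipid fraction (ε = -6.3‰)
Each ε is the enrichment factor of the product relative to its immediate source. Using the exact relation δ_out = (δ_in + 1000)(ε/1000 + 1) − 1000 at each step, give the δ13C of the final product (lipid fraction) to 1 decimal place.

step 1: δ = (-1.60 + 1000)·(-18.8/1000 + 1) − 1000 = -20.37‰
step 2: δ = (-20.37 + 1000)·(9.6/1000 + 1) − 1000 = -10.97‰
step 3: δ = (-10.97 + 1000)·(2.4/1000 + 1) − 1000 = -8.59‰
step 4: δ = (-8.59 + 1000)·(-6.3/1000 + 1) − 1000 = -14.84‰

-14.8‰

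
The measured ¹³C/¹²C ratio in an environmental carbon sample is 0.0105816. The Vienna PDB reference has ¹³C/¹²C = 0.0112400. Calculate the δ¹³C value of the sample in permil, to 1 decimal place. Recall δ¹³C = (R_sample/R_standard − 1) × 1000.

δ¹³C = (R_sample / R_standard − 1) × 1000
R_sample / R_standard = 0.0105816 / 0.0112400 = 0.941423
δ¹³C = (0.941423 − 1) × 1000 = -58.58 permil

-58.6 permil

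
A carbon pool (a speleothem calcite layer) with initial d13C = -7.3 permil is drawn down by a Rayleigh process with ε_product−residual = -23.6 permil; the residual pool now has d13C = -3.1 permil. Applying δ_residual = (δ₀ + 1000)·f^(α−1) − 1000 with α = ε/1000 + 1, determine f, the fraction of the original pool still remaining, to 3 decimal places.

0.836

α − 1 = ε/1000 = -0.0236
(δ_res + 1000)/(δ₀ + 1000) = (-3.1 + 1000)/(-7.3 + 1000) = 996.9/992.7 = 1.004231
f = 1.004231^(1/-0.0236) = exp(ln(1.004231)/-0.0236) = exp(0.00422/-0.0236)
f = exp(-0.1789) = 0.8362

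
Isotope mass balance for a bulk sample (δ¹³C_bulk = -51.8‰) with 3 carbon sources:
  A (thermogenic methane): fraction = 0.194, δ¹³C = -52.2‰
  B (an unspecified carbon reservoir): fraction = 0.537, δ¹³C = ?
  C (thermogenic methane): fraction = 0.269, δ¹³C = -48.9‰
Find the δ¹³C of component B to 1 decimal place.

Isotope mass balance: δ_bulk = Σ fᵢ·δᵢ.
-51.8 = 0.194×(-52.2) + 0.537×δ_B + 0.269×(-48.9)
0.537·δ_B = -51.8 − (-23.281) = -28.519
δ_B = -28.519 / 0.537 = -53.11‰

-53.1‰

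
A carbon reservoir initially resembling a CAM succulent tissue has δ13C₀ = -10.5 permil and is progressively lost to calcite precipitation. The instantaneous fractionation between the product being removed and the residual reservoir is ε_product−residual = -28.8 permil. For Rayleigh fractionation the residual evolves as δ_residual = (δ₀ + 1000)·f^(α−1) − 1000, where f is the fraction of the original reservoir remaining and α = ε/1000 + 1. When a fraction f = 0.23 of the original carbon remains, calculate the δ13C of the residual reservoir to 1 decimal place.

Rayleigh residual: δ_res = (δ₀ + 1000)·f^(α−1) − 1000
α = ε/1000 + 1 = 0.97120, so α − 1 = -0.02880
f^(α−1) = 0.23^(-0.02880) = 1.043235
δ_res = (-10.5 + 1000) × 1.043235 − 1000 = 1032.281 − 1000 = 32.28 permil

32.3 permil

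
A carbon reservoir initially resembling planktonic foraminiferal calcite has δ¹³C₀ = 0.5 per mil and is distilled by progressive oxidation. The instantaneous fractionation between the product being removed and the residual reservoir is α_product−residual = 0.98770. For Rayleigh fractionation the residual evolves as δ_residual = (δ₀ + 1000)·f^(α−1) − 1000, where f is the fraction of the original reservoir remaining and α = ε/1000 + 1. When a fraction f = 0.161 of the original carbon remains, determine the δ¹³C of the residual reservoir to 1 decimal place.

Rayleigh residual: δ_res = (δ₀ + 1000)·f^(α−1) − 1000
α − 1 = -0.01230
f^(α−1) = 0.161^(-0.01230) = 1.022718
δ_res = (0.5 + 1000) × 1.022718 − 1000 = 1023.230 − 1000 = 23.23 per mil

23.2 per mil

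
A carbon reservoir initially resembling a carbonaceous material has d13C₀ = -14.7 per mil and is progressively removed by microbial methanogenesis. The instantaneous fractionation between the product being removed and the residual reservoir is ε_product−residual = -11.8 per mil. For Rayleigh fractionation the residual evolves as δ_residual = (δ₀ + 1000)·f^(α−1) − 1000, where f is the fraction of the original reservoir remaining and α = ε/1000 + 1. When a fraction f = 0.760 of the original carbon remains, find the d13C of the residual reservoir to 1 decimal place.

Rayleigh residual: δ_res = (δ₀ + 1000)·f^(α−1) − 1000
α = ε/1000 + 1 = 0.98820, so α − 1 = -0.01180
f^(α−1) = 0.760^(-0.01180) = 1.003244
δ_res = (-14.7 + 1000) × 1.003244 − 1000 = 988.496 − 1000 = -11.50 per mil

-11.5 per mil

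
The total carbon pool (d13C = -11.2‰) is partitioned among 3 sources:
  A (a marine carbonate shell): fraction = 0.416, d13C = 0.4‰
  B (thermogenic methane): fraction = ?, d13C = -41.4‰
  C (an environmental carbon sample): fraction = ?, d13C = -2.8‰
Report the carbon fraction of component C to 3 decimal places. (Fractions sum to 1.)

0.332

Let f_C and f_B be the unknown fractions; fractions sum to 1 so f_C + f_B = 0.584.
Mass balance: Σ fᵢ·δᵢ = δ_bulk ⇒ f_C·(-2.8) + f_B·(-41.4) = -11.2 − (0.166) = -11.366
Substitute f_B = 0.584 − f_C:
f_C·(-2.8 − -41.4) = -11.366 − 0.584×(-41.4) = 12.811
f_C = 12.811 / 38.6 = 0.3319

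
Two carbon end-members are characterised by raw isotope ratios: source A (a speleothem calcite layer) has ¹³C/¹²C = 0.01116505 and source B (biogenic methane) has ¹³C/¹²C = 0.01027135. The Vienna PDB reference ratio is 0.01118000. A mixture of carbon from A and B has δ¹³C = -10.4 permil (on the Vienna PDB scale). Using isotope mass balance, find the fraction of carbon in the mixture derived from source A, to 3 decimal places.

δ_A = (0.01116505/0.01118000 − 1)×1000 = (0.998663 − 1)×1000 = -1.337 permil
δ_B = (0.01027135/0.01118000 − 1)×1000 = (0.918725 − 1)×1000 = -81.275 permil
f_A = (δ_mix − δ_B)/(δ_A − δ_B) = (-10.4 − (-81.275))/(-1.337 − (-81.275))
f_A = 70.875 / 79.937 = 0.8866

0.887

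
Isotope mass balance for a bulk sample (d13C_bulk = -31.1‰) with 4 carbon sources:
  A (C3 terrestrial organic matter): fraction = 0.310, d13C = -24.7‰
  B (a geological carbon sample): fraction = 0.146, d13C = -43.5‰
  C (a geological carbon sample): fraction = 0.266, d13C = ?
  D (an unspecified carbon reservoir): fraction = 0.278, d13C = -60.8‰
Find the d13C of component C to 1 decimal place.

Isotope mass balance: δ_bulk = Σ fᵢ·δᵢ.
-31.1 = 0.310×(-24.7) + 0.146×(-43.5) + 0.266×δ_C + 0.278×(-60.8)
0.266·δ_C = -31.1 − (-30.910) = -0.190
δ_C = -0.190 / 0.266 = -0.71‰

-0.7‰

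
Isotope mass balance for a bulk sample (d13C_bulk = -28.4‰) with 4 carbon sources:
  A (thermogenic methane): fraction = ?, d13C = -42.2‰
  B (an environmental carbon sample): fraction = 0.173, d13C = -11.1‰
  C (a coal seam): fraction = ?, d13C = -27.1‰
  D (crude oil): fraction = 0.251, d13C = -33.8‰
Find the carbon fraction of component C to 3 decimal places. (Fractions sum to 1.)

Let f_C and f_A be the unknown fractions; fractions sum to 1 so f_C + f_A = 0.576.
Mass balance: Σ fᵢ·δᵢ = δ_bulk ⇒ f_C·(-27.1) + f_A·(-42.2) = -28.4 − (-10.404) = -17.996
Substitute f_A = 0.576 − f_C:
f_C·(-27.1 − -42.2) = -17.996 − 0.576×(-42.2) = 6.311
f_C = 6.311 / 15.1 = 0.4180

0.418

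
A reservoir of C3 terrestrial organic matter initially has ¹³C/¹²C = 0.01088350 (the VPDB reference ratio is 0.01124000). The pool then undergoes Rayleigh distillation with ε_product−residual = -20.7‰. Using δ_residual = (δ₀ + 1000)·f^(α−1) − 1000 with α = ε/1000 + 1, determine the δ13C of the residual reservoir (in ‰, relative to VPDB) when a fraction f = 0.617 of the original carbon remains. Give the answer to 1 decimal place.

δ₀ = (0.01088350/0.01124000 − 1)×1000 = (0.968283 − 1)×1000 = -31.717‰
α − 1 = ε/1000 = -0.0207
f^(α−1) = 0.617^(-0.0207) = 1.010046
δ_res = (-31.717 + 1000) × 1.010046 − 1000 = 978.010 − 1000 = -21.99‰

-22.0‰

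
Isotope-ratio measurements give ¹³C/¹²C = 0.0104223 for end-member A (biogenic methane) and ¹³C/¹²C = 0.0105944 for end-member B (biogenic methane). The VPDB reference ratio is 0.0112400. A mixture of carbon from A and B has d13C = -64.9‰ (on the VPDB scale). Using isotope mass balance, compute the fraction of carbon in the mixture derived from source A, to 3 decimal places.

δ_A = (0.0104223/0.0112400 − 1)×1000 = (0.927251 − 1)×1000 = -72.749‰
δ_B = (0.0105944/0.0112400 − 1)×1000 = (0.942562 − 1)×1000 = -57.438‰
f_A = (δ_mix − δ_B)/(δ_A − δ_B) = (-64.9 − (-57.438))/(-72.749 − (-57.438))
f_A = -7.462 / -15.311 = 0.4874

0.487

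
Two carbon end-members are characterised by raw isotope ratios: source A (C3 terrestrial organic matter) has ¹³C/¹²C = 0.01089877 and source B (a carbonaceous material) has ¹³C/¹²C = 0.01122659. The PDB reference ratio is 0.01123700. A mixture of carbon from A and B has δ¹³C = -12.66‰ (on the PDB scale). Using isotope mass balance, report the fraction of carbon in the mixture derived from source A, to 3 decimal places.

δ_A = (0.01089877/0.01123700 − 1)×1000 = (0.969900 − 1)×1000 = -30.100‰
δ_B = (0.01122659/0.01123700 − 1)×1000 = (0.999074 − 1)×1000 = -0.926‰
f_A = (δ_mix − δ_B)/(δ_A − δ_B) = (-12.66 − (-0.926))/(-30.100 − (-0.926))
f_A = -11.734 / -29.173 = 0.4022

0.402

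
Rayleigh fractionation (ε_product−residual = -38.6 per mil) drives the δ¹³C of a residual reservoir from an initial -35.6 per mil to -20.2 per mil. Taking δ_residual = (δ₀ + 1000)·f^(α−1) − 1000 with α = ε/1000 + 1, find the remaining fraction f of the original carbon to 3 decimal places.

0.663

α − 1 = ε/1000 = -0.0386
(δ_res + 1000)/(δ₀ + 1000) = (-20.2 + 1000)/(-35.6 + 1000) = 979.8/964.4 = 1.015968
f = 1.015968^(1/-0.0386) = exp(ln(1.015968)/-0.0386) = exp(0.01584/-0.0386)
f = exp(-0.4104) = 0.6634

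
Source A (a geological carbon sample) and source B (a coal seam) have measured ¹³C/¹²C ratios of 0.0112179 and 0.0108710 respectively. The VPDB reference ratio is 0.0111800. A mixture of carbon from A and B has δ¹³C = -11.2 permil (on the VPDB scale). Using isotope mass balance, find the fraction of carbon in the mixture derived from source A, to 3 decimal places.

0.530

δ_A = (0.0112179/0.0111800 − 1)×1000 = (1.003390 − 1)×1000 = 3.390 permil
δ_B = (0.0108710/0.0111800 − 1)×1000 = (0.972361 − 1)×1000 = -27.639 permil
f_A = (δ_mix − δ_B)/(δ_A − δ_B) = (-11.2 − (-27.639))/(3.390 − (-27.639))
f_A = 16.439 / 31.029 = 0.5298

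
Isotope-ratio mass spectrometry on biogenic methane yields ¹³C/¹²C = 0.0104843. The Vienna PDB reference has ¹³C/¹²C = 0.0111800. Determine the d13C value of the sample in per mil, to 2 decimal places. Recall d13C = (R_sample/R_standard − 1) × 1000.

d13C = (R_sample / R_standard − 1) × 1000
R_sample / R_standard = 0.0104843 / 0.0111800 = 0.937773
d13C = (0.937773 − 1) × 1000 = -62.227 per mil

-62.23 per mil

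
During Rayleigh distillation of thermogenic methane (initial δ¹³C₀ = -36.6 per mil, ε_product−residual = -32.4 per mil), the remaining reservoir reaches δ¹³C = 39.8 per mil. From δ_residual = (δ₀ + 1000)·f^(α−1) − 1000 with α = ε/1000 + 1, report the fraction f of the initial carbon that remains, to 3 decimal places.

0.095

α − 1 = ε/1000 = -0.0324
(δ_res + 1000)/(δ₀ + 1000) = (39.8 + 1000)/(-36.6 + 1000) = 1039.8/963.4 = 1.079302
f = 1.079302^(1/-0.0324) = exp(ln(1.079302)/-0.0324) = exp(0.07631/-0.0324)
f = exp(-2.3554) = 0.0949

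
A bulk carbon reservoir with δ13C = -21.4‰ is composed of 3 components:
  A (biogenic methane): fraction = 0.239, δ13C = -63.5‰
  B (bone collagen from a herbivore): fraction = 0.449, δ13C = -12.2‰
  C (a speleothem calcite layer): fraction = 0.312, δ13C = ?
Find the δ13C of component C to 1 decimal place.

Isotope mass balance: δ_bulk = Σ fᵢ·δᵢ.
-21.4 = 0.239×(-63.5) + 0.449×(-12.2) + 0.312×δ_C
0.312·δ_C = -21.4 − (-20.654) = -0.746
δ_C = -0.746 / 0.312 = -2.39‰

-2.4‰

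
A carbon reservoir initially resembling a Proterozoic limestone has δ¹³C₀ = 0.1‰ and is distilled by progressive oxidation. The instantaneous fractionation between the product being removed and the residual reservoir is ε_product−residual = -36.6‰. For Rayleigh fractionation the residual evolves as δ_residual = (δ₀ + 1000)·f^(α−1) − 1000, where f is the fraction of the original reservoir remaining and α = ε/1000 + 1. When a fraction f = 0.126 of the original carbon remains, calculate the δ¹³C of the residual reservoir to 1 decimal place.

Rayleigh residual: δ_res = (δ₀ + 1000)·f^(α−1) − 1000
α = ε/1000 + 1 = 0.96340, so α − 1 = -0.03660
f^(α−1) = 0.126^(-0.03660) = 1.078764
δ_res = (0.1 + 1000) × 1.078764 − 1000 = 1078.872 − 1000 = 78.87‰

78.9‰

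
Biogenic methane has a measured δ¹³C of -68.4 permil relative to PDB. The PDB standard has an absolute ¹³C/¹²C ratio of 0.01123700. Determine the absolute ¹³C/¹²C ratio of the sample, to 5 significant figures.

0.010468

R_sample = R_standard × (δ¹³C/1000 + 1)
R_sample = 0.01123700 × (-68.4/1000 + 1) = 0.01123700 × 0.931600
R_sample = 0.0104684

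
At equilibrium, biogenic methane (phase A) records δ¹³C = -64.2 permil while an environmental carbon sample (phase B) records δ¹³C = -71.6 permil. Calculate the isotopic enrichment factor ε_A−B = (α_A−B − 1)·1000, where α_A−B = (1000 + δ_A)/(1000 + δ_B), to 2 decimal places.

7.97 permil

α_A−B = (1000 + -64.2) / (1000 + -71.6) = 935.8 / 928.4 = 1.007971
ε_A−B = (1.007971 − 1) × 1000 = 7.971 permil
(The approximation ε ≈ δ_A − δ_B would give 7.4 permil.)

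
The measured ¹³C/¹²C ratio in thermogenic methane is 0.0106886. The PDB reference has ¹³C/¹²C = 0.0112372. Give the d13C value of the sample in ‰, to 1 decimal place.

-48.8‰

d13C = (R_sample / R_standard − 1) × 1000
R_sample / R_standard = 0.0106886 / 0.0112372 = 0.951180
d13C = (0.951180 − 1) × 1000 = -48.82‰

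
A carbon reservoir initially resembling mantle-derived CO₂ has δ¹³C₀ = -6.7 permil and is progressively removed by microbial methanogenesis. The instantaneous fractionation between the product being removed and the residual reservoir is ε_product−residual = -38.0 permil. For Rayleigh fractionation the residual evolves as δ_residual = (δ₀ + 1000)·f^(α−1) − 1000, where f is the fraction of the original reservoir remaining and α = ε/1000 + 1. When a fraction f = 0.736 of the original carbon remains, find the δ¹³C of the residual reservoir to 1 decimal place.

Rayleigh residual: δ_res = (δ₀ + 1000)·f^(α−1) − 1000
α = ε/1000 + 1 = 0.96200, so α − 1 = -0.03800
f^(α−1) = 0.736^(-0.03800) = 1.011716
δ_res = (-6.7 + 1000) × 1.011716 − 1000 = 1004.938 − 1000 = 4.94 permil

4.9 permil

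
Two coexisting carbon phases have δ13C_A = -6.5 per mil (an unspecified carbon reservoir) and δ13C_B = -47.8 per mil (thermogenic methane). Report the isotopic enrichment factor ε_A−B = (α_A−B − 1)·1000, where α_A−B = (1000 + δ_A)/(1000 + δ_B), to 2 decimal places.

43.37 per mil

α_A−B = (1000 + -6.5) / (1000 + -47.8) = 993.5 / 952.2 = 1.043373
ε_A−B = (1.043373 − 1) × 1000 = 43.373 per mil
(The approximation ε ≈ δ_A − δ_B would give 41.3 per mil.)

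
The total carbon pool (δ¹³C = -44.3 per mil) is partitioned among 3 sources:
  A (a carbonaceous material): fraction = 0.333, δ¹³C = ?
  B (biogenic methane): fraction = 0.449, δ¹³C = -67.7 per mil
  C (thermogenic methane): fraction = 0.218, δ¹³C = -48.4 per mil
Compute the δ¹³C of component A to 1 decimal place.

-10.1 per mil

Isotope mass balance: δ_bulk = Σ fᵢ·δᵢ.
-44.3 = 0.333×δ_A + 0.449×(-67.7) + 0.218×(-48.4)
0.333·δ_A = -44.3 − (-40.949) = -3.351
δ_A = -3.351 / 0.333 = -10.06 per mil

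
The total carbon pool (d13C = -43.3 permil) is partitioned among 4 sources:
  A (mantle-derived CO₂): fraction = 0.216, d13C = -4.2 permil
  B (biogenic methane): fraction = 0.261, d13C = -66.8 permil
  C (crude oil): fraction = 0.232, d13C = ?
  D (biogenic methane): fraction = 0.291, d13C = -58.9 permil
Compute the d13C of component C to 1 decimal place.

-33.7 permil

Isotope mass balance: δ_bulk = Σ fᵢ·δᵢ.
-43.3 = 0.216×(-4.2) + 0.261×(-66.8) + 0.232×δ_C + 0.291×(-58.9)
0.232·δ_C = -43.3 − (-35.482) = -7.818
δ_C = -7.818 / 0.232 = -33.70 permil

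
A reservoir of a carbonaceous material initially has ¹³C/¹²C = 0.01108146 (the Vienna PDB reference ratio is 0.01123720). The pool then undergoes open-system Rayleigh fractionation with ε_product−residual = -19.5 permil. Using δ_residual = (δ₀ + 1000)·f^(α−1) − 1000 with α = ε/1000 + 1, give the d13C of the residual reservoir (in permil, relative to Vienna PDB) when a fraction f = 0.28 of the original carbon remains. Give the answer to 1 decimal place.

10.9 permil

δ₀ = (0.01108146/0.01123720 − 1)×1000 = (0.986141 − 1)×1000 = -13.859 permil
α − 1 = ε/1000 = -0.0195
f^(α−1) = 0.28^(-0.0195) = 1.025133
δ_res = (-13.859 + 1000) × 1.025133 − 1000 = 1010.926 − 1000 = 10.93 permil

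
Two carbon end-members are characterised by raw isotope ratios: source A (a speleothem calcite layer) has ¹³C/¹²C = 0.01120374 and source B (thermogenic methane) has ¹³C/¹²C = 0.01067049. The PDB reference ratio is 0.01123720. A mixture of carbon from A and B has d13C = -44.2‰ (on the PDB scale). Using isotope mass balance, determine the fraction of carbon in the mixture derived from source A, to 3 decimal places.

δ_A = (0.01120374/0.01123720 − 1)×1000 = (0.997022 − 1)×1000 = -2.978‰
δ_B = (0.01067049/0.01123720 − 1)×1000 = (0.949568 − 1)×1000 = -50.432‰
f_A = (δ_mix − δ_B)/(δ_A − δ_B) = (-44.2 − (-50.432))/(-2.978 − (-50.432))
f_A = 6.232 / 47.454 = 0.1313

0.131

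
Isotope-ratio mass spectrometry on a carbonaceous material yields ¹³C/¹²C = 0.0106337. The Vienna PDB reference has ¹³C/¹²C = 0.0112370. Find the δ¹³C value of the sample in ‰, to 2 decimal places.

δ¹³C = (R_sample / R_standard − 1) × 1000
R_sample / R_standard = 0.0106337 / 0.0112370 = 0.946311
δ¹³C = (0.946311 − 1) × 1000 = -53.689‰

-53.69‰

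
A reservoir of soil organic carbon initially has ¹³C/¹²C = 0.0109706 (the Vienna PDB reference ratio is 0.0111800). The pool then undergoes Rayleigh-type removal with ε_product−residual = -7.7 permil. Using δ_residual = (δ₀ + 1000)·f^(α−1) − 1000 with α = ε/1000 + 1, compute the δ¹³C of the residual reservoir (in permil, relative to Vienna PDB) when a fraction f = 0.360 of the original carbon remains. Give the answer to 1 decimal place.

-11.0 permil

δ₀ = (0.0109706/0.0111800 − 1)×1000 = (0.981270 − 1)×1000 = -18.730 permil
α − 1 = ε/1000 = -0.0077
f^(α−1) = 0.360^(-0.0077) = 1.007898
δ_res = (-18.730 + 1000) × 1.007898 − 1000 = 989.020 − 1000 = -10.98 permil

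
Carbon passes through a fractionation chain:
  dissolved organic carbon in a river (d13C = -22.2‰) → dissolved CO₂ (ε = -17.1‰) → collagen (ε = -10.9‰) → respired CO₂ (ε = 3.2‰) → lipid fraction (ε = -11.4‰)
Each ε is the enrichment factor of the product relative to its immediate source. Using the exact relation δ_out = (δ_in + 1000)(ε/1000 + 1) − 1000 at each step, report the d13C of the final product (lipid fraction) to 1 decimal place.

step 1: δ = (-22.20 + 1000)·(-17.1/1000 + 1) − 1000 = -38.92‰
step 2: δ = (-38.92 + 1000)·(-10.9/1000 + 1) − 1000 = -49.40‰
step 3: δ = (-49.40 + 1000)·(3.2/1000 + 1) − 1000 = -46.35‰
step 4: δ = (-46.35 + 1000)·(-11.4/1000 + 1) − 1000 = -57.23‰

-57.2‰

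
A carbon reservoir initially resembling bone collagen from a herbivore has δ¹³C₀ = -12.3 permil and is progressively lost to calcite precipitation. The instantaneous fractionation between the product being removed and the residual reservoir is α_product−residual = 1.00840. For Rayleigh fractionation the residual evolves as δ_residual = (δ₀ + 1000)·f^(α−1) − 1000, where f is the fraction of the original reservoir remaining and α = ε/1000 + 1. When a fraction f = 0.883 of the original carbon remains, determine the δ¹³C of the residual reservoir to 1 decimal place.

Rayleigh residual: δ_res = (δ₀ + 1000)·f^(α−1) − 1000
α − 1 = 0.00840
f^(α−1) = 0.883^(0.00840) = 0.998955
δ_res = (-12.3 + 1000) × 0.998955 − 1000 = 986.668 − 1000 = -13.33 permil

-13.3 permil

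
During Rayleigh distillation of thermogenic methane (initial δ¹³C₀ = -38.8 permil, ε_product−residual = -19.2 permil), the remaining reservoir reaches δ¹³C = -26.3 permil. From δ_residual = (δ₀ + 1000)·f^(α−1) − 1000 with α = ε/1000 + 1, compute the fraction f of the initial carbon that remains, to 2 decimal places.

0.51

α − 1 = ε/1000 = -0.0192
(δ_res + 1000)/(δ₀ + 1000) = (-26.3 + 1000)/(-38.8 + 1000) = 973.7/961.2 = 1.013005
f = 1.013005^(1/-0.0192) = exp(ln(1.013005)/-0.0192) = exp(0.01292/-0.0192)
f = exp(-0.6730) = 0.5102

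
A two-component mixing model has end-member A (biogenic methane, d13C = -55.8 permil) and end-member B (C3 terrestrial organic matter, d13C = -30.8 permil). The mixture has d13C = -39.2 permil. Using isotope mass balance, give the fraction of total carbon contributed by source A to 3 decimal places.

δ_mix = f_A·δ_A + (1 − f_A)·δ_B  ⇒  f_A = (δ_mix − δ_B)/(δ_A − δ_B)
f_A = (-39.2 − (-30.8)) / (-55.8 − (-30.8))
f_A = -8.4 / -25.0 = 0.3360

0.336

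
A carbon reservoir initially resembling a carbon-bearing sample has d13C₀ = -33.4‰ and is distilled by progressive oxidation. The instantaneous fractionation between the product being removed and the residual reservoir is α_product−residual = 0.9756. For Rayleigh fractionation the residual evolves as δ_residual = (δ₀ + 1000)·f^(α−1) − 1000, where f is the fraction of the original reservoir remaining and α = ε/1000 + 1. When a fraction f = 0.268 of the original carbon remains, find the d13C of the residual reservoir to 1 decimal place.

Rayleigh residual: δ_res = (δ₀ + 1000)·f^(α−1) − 1000
α − 1 = -0.02440
f^(α−1) = 0.268^(-0.02440) = 1.032651
δ_res = (-33.4 + 1000) × 1.032651 − 1000 = 998.160 − 1000 = -1.84‰

-1.8‰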